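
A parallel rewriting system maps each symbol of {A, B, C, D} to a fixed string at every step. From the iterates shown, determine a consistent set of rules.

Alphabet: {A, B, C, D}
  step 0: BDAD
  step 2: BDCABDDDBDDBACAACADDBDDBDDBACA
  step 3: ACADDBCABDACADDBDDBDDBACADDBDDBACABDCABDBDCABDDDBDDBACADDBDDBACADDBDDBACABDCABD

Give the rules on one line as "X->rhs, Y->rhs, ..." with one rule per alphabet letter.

A->BD, B->ACA, C->CA, D->DDB

  step 2 ⇒ step 3: BDCABDDDBDDBACAACADDBDDBDDBACA ⇒ ACA·DDB·CA·BD·ACA·DDB·DDB·DDB·ACA·DDB·DDB·ACA·BD·CA·BD·BD·CA·BD·DDB·DDB·ACA·DDB·DDB·ACA·DDB·DDB·ACA·BD·CA·BD
    A ↦ BD
    B ↦ ACA
    C ↦ CA
    D ↦ DDB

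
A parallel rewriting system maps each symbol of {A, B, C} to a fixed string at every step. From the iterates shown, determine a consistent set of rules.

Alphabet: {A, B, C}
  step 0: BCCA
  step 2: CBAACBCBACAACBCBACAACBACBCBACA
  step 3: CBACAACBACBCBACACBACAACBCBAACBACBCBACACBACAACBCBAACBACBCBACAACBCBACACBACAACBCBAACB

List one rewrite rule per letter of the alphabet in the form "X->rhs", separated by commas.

  step 2 ⇒ step 3: CBAACBCBACAACBCBACAACBACBCBACA ⇒ CBA·CA·ACB·ACB·CBA·CA·CBA·CA·ACB·CBA·ACB·ACB·CBA·CA·CBA·CA·ACB·CBA·ACB·ACB·CBA·CA·ACB·CBA·CA·CBA·CA·ACB·CBA·ACB
    A ↦ ACB
    B ↦ CA
    C ↦ CBA

A->ACB, B->CA, C->CBA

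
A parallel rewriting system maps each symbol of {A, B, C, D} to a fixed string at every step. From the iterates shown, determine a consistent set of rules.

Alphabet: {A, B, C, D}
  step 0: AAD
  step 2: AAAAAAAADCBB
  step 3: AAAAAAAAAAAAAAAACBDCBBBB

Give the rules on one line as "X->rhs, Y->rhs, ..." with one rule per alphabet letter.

  step 2 ⇒ step 3: AAAAAAAADCBB ⇒ AA·AA·AA·AA·AA·AA·AA·AA·CB·DC·BB·BB
    A ↦ AA
    B ↦ BB
    C ↦ DC
    D ↦ CB

A->AA, B->BB, C->DC, D->CB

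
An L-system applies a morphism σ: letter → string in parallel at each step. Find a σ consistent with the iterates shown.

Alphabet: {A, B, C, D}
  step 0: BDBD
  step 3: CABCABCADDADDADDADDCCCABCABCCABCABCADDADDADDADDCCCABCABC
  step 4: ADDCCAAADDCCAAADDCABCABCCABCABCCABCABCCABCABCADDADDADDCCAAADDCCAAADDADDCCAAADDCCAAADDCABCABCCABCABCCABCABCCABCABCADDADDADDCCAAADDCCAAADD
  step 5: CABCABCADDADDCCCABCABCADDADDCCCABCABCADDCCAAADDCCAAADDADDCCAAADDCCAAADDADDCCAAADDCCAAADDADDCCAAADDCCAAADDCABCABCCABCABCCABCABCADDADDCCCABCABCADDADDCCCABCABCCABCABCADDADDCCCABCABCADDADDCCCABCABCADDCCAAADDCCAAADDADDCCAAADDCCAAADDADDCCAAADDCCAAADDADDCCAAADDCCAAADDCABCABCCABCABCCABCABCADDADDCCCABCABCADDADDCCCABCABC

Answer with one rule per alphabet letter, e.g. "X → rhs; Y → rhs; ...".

  step 4 ⇒ step 5: ADDCCAAADDCCAAADDCABCABCCABCABCCABCABCCABCABCADDADDADDCCAAADDCCAAADDADDCCAAADDCCAAADDCABCABCCABCABCCABCABCCABCABCADDADDADDCCAAADDCCAAADD ⇒ C·ABC·ABC·ADD·ADD·C·C·C·ABC·ABC·ADD·ADD·C·C·C·ABC·ABC·ADD·C·CAA·ADD·C·CAA·ADD·ADD·C·CAA·ADD·C·CAA·ADD·ADD·C·CAA·ADD·C·CAA·ADD·ADD·C·CAA·ADD·C·CAA·ADD·C·ABC·ABC·C·ABC·ABC·C·ABC·ABC·ADD·ADD·C·C·C·ABC·ABC·ADD·ADD·C·C·C·ABC·ABC·C·ABC·ABC·ADD·ADD·C·C·C·ABC·ABC·ADD·ADD·C·C·C·ABC·ABC·ADD·C·CAA·ADD·C·CAA·ADD·ADD·C·CAA·ADD·C·CAA·ADD·ADD·C·CAA·ADD·C·CAA·ADD·ADD·C·CAA·ADD·C·CAA·ADD·C·ABC·ABC·C·ABC·ABC·C·ABC·ABC·ADD·ADD·C·C·C·ABC·ABC·ADD·ADD·C·C·C·ABC·ABC
    A ↦ C
    B ↦ CAA
    C ↦ ADD
    D ↦ ABC

A->C, B->CAA, C->ADD, D->ABC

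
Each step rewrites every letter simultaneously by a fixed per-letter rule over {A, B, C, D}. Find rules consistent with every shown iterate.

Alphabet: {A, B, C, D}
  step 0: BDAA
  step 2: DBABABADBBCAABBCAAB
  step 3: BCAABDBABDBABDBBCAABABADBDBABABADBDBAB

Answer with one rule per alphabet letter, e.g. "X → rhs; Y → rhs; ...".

A->DB, B->AB, C->A, D->BCA

  step 2 ⇒ step 3: DBABABADBBCAABBCAAB ⇒ BCA·AB·DB·AB·DB·AB·DB·BCA·AB·AB·A·DB·DB·AB·AB·A·DB·DB·AB
    A ↦ DB
    B ↦ AB
    C ↦ A
    D ↦ BCA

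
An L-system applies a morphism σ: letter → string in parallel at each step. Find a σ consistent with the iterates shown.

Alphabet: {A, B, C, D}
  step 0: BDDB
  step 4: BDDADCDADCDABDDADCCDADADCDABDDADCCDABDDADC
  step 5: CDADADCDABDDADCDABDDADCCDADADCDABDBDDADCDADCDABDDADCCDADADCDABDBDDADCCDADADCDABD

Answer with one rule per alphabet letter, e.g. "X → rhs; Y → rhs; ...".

  step 4 ⇒ step 5: BDDADCDADCDABDDADCCDADADCDABDDADCCDABDDADC ⇒ C·DA·DA·DC·DA·BD·DA·DC·DA·BD·DA·DC·C·DA·DA·DC·DA·BD·BD·DA·DC·DA·DC·DA·BD·DA·DC·C·DA·DA·DC·DA·BD·BD·DA·DC·C·DA·DA·DC·DA·BD
    A ↦ DC
    B ↦ C
    C ↦ BD
    D ↦ DA

A->DC, B->C, C->BD, D->DA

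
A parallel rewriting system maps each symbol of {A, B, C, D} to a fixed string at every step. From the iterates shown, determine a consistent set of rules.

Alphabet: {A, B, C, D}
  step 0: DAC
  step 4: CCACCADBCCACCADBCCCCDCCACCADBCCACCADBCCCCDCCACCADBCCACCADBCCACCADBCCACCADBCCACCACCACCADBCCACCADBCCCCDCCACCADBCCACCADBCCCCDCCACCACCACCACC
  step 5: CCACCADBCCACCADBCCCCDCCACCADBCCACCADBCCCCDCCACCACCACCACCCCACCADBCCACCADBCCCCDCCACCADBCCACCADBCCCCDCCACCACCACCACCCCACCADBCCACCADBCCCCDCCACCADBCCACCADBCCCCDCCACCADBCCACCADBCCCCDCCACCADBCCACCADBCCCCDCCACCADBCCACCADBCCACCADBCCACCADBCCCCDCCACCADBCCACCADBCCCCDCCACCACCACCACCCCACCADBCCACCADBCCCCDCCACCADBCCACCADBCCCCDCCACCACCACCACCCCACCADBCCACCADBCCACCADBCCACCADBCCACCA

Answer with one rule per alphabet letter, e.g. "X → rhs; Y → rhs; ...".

A->DB, B->CCD, C->CCA, D->CC

  step 4 ⇒ step 5: CCACCADBCCACCADBCCCCDCCACCADBCCACCADBCCCCDCCACCADBCCACCADBCCACCADBCCACCADBCCACCACCACCADBCCACCADBCCCCDCCACCADBCCACCADBCCCCDCCACCACCACCACC ⇒ CCA·CCA·DB·CCA·CCA·DB·CC·CCD·CCA·CCA·DB·CCA·CCA·DB·CC·CCD·CCA·CCA·CCA·CCA·CC·CCA·CCA·DB·CCA·CCA·DB·CC·CCD·CCA·CCA·DB·CCA·CCA·DB·CC·CCD·CCA·CCA·CCA·CCA·CC·CCA·CCA·DB·CCA·CCA·DB·CC·CCD·CCA·CCA·DB·CCA·CCA·DB·CC·CCD·CCA·CCA·DB·CCA·CCA·DB·CC·CCD·CCA·CCA·DB·CCA·CCA·DB·CC·CCD·CCA·CCA·DB·CCA·CCA·DB·CCA·CCA·DB·CCA·CCA·DB·CC·CCD·CCA·CCA·DB·CCA·CCA·DB·CC·CCD·CCA·CCA·CCA·CCA·CC·CCA·CCA·DB·CCA·CCA·DB·CC·CCD·CCA·CCA·DB·CCA·CCA·DB·CC·CCD·CCA·CCA·CCA·CCA·CC·CCA·CCA·DB·CCA·CCA·DB·CCA·CCA·DB·CCA·CCA·DB·CCA·CCA
    A ↦ DB
    B ↦ CCD
    C ↦ CCA
    D ↦ CC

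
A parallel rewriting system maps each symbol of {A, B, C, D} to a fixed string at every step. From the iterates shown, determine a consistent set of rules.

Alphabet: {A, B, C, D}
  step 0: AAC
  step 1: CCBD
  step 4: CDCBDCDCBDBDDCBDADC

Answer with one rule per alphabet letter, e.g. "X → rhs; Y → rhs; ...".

  step 0 ⇒ step 1: AAC ⇒ C·C·BD
    A ↦ C
    C ↦ BD
    B ↦ A  (constrained at step 1)
    D ↦ DC  (constrained at step 1)

A->C, B->A, C->BD, D->DC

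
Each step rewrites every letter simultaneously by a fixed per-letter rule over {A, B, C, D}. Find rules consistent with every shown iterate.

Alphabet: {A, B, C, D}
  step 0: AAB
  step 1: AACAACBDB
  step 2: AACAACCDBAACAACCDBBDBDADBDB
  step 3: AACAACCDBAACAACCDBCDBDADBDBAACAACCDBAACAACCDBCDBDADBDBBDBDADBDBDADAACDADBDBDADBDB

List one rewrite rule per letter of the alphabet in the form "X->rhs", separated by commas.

  step 2 ⇒ step 3: AACAACCDBAACAACCDBBDBDADBDB ⇒ AAC·AAC·CDB·AAC·AAC·CDB·CDB·DAD·BDB·AAC·AAC·CDB·AAC·AAC·CDB·CDB·DAD·BDB·BDB·DAD·BDB·DAD·AAC·DAD·BDB·DAD·BDB
    A ↦ AAC
    B ↦ BDB
    C ↦ CDB
    D ↦ DAD

A->AAC, B->BDB, C->CDB, D->DAD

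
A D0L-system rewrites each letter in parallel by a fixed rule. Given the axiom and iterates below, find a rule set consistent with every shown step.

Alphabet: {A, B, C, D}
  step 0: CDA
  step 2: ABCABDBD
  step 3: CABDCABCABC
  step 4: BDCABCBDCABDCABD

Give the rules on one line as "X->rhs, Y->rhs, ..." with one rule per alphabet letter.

A->C, B->A, C->BD, D->BC

  step 3 ⇒ step 4: CABDCABCABC ⇒ BD·C·A·BC·BD·C·A·BD·C·A·BD
    A ↦ C
    B ↦ A
    C ↦ BD
    D ↦ BC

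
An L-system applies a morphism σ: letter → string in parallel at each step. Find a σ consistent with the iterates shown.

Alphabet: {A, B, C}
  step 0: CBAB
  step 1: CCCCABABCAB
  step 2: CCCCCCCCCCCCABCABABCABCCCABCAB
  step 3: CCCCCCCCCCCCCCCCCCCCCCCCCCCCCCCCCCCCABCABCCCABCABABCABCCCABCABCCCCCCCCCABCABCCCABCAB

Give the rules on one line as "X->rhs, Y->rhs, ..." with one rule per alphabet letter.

A->AB, B->CAB, C->CCC

  step 2 ⇒ step 3: CCCCCCCCCCCCABCABABCABCCCABCAB ⇒ CCC·CCC·CCC·CCC·CCC·CCC·CCC·CCC·CCC·CCC·CCC·CCC·AB·CAB·CCC·AB·CAB·AB·CAB·CCC·AB·CAB·CCC·CCC·CCC·AB·CAB·CCC·AB·CAB
    A ↦ AB
    B ↦ CAB
    C ↦ CCC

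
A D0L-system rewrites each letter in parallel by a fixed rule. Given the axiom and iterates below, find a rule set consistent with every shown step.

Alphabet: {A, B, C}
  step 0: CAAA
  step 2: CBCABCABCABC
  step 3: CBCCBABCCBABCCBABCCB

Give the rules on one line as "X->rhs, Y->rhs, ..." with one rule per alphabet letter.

A->AB, B->C, C->CB

  step 2 ⇒ step 3: CBCABCABCABC ⇒ CB·C·CB·AB·C·CB·AB·C·CB·AB·C·CB
    A ↦ AB
    B ↦ C
    C ↦ CB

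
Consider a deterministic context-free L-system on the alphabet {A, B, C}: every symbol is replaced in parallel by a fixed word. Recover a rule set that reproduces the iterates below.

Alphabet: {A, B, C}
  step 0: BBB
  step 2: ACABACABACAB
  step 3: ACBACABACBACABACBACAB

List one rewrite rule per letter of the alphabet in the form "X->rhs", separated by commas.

A->AC, B->AB, C->B

  step 2 ⇒ step 3: ACABACABACAB ⇒ AC·B·AC·AB·AC·B·AC·AB·AC·B·AC·AB
    A ↦ AC
    B ↦ AB
    C ↦ B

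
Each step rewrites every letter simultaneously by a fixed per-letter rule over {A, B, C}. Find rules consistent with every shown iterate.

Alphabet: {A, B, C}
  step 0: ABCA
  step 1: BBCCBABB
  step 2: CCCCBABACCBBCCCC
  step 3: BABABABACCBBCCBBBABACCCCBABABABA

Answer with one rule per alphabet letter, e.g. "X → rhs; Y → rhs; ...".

  step 2 ⇒ step 3: CCCCBABACCBBCCCC ⇒ BA·BA·BA·BA·CC·BB·CC·BB·BA·BA·CC·CC·BA·BA·BA·BA
    A ↦ BB
    B ↦ CC
    C ↦ BA

A->BB, B->CC, C->BA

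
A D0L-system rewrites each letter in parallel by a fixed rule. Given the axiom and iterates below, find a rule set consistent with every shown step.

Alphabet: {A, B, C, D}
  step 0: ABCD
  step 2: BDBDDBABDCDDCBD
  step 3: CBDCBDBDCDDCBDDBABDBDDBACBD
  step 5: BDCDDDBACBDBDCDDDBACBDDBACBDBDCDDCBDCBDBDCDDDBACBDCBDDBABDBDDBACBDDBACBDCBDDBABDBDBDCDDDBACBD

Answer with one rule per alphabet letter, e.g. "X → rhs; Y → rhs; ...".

A->DD, B->C, C->DBA, D->BD

  step 2 ⇒ step 3: BDBDDBABDCDDCBD ⇒ C·BD·C·BD·BD·C·DD·C·BD·DBA·BD·BD·DBA·C·BD
    A ↦ DD
    B ↦ C
    C ↦ DBA
    D ↦ BD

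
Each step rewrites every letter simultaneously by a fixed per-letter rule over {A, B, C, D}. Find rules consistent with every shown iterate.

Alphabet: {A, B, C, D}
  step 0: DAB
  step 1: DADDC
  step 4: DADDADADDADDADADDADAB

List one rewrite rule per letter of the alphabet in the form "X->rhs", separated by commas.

  step 0 ⇒ step 1: DAB ⇒ DA·D·DC
    A ↦ D
    B ↦ DC
    D ↦ DA
    C ↦ B  (constrained at step 1)

A->D, B->DC, C->B, D->DA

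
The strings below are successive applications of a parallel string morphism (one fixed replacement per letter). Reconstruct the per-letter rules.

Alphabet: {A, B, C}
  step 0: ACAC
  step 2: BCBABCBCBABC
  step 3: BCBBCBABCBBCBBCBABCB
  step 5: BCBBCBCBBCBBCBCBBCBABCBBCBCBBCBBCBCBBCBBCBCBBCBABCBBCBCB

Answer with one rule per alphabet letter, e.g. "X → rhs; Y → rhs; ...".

  step 2 ⇒ step 3: BCBABCBCBABC ⇒ BC·B·BC·BA·BC·B·BC·B·BC·BA·BC·B
    A ↦ BA
    B ↦ BC
    C ↦ B

A->BA, B->BC, C->B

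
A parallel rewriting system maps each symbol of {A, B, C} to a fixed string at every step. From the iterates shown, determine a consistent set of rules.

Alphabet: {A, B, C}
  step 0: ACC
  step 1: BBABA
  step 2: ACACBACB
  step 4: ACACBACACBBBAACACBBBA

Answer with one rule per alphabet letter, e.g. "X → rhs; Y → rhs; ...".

A->B, B->AC, C->BA

  step 1 ⇒ step 2: BBABA ⇒ AC·AC·B·AC·B
    A ↦ B
    B ↦ AC
  step 0 ⇒ step 1: ACC ⇒ B·BA·BA
    C ↦ BA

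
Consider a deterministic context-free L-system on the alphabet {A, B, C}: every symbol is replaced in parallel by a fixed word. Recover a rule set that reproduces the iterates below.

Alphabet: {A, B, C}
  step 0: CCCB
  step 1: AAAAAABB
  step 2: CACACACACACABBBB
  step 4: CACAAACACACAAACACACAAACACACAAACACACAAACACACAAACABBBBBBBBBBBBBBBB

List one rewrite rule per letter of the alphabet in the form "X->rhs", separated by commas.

  step 1 ⇒ step 2: AAAAAABB ⇒ CA·CA·CA·CA·CA·CA·BB·BB
    A ↦ CA
    B ↦ BB
  step 0 ⇒ step 1: CCCB ⇒ AA·AA·AA·BB
    C ↦ AA

A->CA, B->BB, C->AA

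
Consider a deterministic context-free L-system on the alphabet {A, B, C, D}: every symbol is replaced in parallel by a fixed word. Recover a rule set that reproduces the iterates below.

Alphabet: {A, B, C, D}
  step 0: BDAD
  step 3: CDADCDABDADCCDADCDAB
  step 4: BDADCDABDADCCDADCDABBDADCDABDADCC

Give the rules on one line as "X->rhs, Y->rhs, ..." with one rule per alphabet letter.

A->DC, B->C, C->B, D->DA

  step 3 ⇒ step 4: CDADCDABDADCCDADCDAB ⇒ B·DA·DC·DA·B·DA·DC·C·DA·DC·DA·B·B·DA·DC·DA·B·DA·DC·C
    A ↦ DC
    B ↦ C
    C ↦ B
    D ↦ DA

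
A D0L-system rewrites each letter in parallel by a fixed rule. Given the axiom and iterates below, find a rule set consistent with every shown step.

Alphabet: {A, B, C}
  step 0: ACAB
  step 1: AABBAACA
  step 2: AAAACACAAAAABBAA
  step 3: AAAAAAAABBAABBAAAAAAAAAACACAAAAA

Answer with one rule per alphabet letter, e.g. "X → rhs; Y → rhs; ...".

A->AA, B->CA, C->BB

  step 2 ⇒ step 3: AAAACACAAAAABBAA ⇒ AA·AA·AA·AA·BB·AA·BB·AA·AA·AA·AA·AA·CA·CA·AA·AA
    A ↦ AA
    B ↦ CA
    C ↦ BB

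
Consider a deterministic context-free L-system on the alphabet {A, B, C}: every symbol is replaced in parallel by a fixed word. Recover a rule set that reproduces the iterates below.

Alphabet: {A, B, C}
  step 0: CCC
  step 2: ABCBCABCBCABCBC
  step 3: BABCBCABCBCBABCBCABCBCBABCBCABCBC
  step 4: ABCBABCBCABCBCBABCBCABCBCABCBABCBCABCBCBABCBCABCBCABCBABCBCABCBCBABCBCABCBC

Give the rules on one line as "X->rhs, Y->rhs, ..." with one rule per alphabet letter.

  step 3 ⇒ step 4: BABCBCABCBCBABCBCABCBCBABCBCABCBC ⇒ ABC·B·ABC·BC·ABC·BC·B·ABC·BC·ABC·BC·ABC·B·ABC·BC·ABC·BC·B·ABC·BC·ABC·BC·ABC·B·ABC·BC·ABC·BC·B·ABC·BC·ABC·BC
    A ↦ B
    B ↦ ABC
    C ↦ BC

A->B, B->ABC, C->BC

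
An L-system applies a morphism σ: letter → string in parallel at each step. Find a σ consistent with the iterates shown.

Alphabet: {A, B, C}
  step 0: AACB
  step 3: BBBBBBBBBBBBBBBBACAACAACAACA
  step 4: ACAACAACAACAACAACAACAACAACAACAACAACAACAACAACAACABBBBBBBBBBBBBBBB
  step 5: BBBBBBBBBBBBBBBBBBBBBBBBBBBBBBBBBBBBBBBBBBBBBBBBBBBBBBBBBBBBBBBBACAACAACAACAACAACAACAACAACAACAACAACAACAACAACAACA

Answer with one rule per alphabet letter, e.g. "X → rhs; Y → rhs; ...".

  step 4 ⇒ step 5: ACAACAACAACAACAACAACAACAACAACAACAACAACAACAACAACABBBBBBBBBBBBBBBB ⇒ B·BB·B·B·BB·B·B·BB·B·B·BB·B·B·BB·B·B·BB·B·B·BB·B·B·BB·B·B·BB·B·B·BB·B·B·BB·B·B·BB·B·B·BB·B·B·BB·B·B·BB·B·B·BB·B·ACA·ACA·ACA·ACA·ACA·ACA·ACA·ACA·ACA·ACA·ACA·ACA·ACA·ACA·ACA·ACA
    A ↦ B
    B ↦ ACA
    C ↦ BB

A->B, B->ACA, C->BB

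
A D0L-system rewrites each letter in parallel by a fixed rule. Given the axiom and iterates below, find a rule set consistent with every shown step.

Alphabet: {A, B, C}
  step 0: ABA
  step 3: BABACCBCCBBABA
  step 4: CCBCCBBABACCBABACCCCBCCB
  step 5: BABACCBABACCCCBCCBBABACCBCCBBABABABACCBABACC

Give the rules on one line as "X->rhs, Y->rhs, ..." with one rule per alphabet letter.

A->B, B->CC, C->BA

  step 4 ⇒ step 5: CCBCCBBABACCBABACCCCBCCB ⇒ BA·BA·CC·BA·BA·CC·CC·B·CC·B·BA·BA·CC·B·CC·B·BA·BA·BA·BA·CC·BA·BA·CC
    A ↦ B
    B ↦ CC
    C ↦ BA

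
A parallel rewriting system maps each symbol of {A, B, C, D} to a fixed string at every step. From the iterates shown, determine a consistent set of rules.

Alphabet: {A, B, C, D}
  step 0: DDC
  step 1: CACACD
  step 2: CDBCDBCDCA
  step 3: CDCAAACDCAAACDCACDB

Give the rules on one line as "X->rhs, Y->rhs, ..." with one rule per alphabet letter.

A->B, B->AA, C->CD, D->CA

  step 2 ⇒ step 3: CDBCDBCDCA ⇒ CD·CA·AA·CD·CA·AA·CD·CA·CD·B
    A ↦ B
    B ↦ AA
    C ↦ CD
    D ↦ CA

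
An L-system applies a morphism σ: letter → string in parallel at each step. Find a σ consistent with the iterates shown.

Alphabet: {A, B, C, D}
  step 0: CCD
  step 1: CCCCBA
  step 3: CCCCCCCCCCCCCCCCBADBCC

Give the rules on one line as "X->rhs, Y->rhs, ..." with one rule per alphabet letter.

  step 0 ⇒ step 1: CCD ⇒ CC·CC·BA
    C ↦ CC
    D ↦ BA
    A ↦ C  (constrained at step 1)
    B ↦ DB  (constrained at step 1)

A->C, B->DB, C->CC, D->BA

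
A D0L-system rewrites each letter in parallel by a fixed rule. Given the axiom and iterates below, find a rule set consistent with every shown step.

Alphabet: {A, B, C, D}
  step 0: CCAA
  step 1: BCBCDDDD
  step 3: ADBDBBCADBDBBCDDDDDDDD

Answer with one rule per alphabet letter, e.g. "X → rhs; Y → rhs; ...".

  step 0 ⇒ step 1: CCAA ⇒ BC·BC·DD·DD
    A ↦ DD
    C ↦ BC
    B ↦ DB  (constrained at step 1)
    D ↦ A  (constrained at step 1)

A->DD, B->DB, C->BC, D->A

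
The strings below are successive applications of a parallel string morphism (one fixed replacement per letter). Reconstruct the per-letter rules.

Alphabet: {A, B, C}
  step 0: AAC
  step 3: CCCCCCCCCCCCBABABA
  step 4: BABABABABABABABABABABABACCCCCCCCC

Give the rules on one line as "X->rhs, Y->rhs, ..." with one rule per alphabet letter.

  step 3 ⇒ step 4: CCCCCCCCCCCCBABABA ⇒ BA·BA·BA·BA·BA·BA·BA·BA·BA·BA·BA·BA·C·CC·C·CC·C·CC
    A ↦ CC
    B ↦ C
    C ↦ BA

A->CC, B->C, C->BA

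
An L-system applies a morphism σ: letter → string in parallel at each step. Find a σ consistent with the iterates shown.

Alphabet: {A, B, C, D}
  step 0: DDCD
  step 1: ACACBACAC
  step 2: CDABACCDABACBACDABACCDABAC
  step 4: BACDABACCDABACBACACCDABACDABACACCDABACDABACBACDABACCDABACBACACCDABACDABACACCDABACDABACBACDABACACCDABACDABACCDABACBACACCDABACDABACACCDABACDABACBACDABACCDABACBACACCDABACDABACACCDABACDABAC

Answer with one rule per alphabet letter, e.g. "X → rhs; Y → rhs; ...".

A->CDA, B->BA, C->BAC, D->AC

  step 1 ⇒ step 2: ACACBACAC ⇒ CDA·BAC·CDA·BAC·BA·CDA·BAC·CDA·BAC
    A ↦ CDA
    B ↦ BA
    C ↦ BAC
  step 0 ⇒ step 1: DDCD ⇒ AC·AC·BAC·AC
    D ↦ AC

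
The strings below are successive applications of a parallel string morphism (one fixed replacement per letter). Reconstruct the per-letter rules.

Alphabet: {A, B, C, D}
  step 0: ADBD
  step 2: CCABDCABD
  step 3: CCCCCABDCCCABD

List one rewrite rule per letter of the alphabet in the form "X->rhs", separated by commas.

A->C, B->A, C->CC, D->BD

  step 2 ⇒ step 3: CCABDCABD ⇒ CC·CC·C·A·BD·CC·C·A·BD
    A ↦ C
    B ↦ A
    C ↦ CC
    D ↦ BD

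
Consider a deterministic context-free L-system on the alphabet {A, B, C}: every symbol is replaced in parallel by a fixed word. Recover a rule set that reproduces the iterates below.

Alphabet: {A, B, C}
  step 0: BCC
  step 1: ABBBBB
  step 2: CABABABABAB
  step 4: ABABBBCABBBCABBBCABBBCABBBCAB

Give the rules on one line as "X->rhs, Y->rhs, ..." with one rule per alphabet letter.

A->C, B->AB, C->BB

  step 1 ⇒ step 2: ABBBBB ⇒ C·AB·AB·AB·AB·AB
    A ↦ C
    B ↦ AB
  step 0 ⇒ step 1: BCC ⇒ AB·BB·BB
    C ↦ BB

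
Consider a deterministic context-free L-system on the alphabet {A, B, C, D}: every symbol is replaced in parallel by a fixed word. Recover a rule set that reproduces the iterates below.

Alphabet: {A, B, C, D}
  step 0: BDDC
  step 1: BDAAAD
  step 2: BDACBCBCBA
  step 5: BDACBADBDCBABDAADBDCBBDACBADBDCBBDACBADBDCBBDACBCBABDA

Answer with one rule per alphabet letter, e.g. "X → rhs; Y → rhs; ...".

  step 1 ⇒ step 2: BDAAAD ⇒ BD·A·CB·CB·CB·A
    A ↦ CB
    B ↦ BD
    D ↦ A
  step 0 ⇒ step 1: BDDC ⇒ BD·A·A·AD
    C ↦ AD

A->CB, B->BD, C->AD, D->A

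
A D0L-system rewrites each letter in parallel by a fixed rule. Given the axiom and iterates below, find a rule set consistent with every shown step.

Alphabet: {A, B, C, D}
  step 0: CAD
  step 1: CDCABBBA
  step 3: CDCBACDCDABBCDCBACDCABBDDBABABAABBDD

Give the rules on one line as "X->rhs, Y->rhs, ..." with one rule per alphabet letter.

  step 0 ⇒ step 1: CAD ⇒ CDC·ABB·BA
    A ↦ ABB
    C ↦ CDC
    D ↦ BA
    B ↦ D  (constrained at step 1)

A->ABB, B->D, C->CDC, D->BA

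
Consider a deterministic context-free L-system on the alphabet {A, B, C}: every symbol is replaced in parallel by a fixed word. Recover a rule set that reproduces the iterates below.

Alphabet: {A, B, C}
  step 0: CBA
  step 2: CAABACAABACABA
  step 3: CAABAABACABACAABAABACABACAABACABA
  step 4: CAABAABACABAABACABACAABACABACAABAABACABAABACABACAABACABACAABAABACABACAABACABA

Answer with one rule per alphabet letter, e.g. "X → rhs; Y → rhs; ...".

A->ABA, B->C, C->CA

  step 3 ⇒ step 4: CAABAABACABACAABAABACABACAABACABA ⇒ CA·ABA·ABA·C·ABA·ABA·C·ABA·CA·ABA·C·ABA·CA·ABA·ABA·C·ABA·ABA·C·ABA·CA·ABA·C·ABA·CA·ABA·ABA·C·ABA·CA·ABA·C·ABA
    A ↦ ABA
    B ↦ C
    C ↦ CA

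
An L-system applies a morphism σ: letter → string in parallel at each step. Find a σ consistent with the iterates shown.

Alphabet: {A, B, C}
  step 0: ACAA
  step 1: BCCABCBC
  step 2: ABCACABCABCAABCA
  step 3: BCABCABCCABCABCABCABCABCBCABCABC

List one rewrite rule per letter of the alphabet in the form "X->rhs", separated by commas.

  step 2 ⇒ step 3: ABCACABCABCAABCA ⇒ BC·AB·CA·BC·CA·BC·AB·CA·BC·AB·CA·BC·BC·AB·CA·BC
    A ↦ BC
    B ↦ AB
    C ↦ CA

A->BC, B->AB, C->CA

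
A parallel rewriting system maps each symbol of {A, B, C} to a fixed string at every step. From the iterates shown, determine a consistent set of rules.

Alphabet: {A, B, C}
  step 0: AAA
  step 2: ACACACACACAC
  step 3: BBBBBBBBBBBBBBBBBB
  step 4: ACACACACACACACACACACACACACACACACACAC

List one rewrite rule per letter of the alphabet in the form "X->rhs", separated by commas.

A->BB, B->AC, C->B

  step 3 ⇒ step 4: BBBBBBBBBBBBBBBBBB ⇒ AC·AC·AC·AC·AC·AC·AC·AC·AC·AC·AC·AC·AC·AC·AC·AC·AC·AC
    B ↦ AC
  step 2 ⇒ step 3: ACACACACACAC ⇒ BB·B·BB·B·BB·B·BB·B·BB·B·BB·B
    A ↦ BB
  step 2 ⇒ step 3: ACACACACACAC ⇒ BB·B·BB·B·BB·B·BB·B·BB·B·BB·B
    C ↦ B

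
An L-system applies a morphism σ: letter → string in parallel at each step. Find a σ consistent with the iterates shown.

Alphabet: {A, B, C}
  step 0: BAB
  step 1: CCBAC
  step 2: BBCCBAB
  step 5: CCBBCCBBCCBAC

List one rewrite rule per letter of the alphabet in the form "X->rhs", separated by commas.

  step 1 ⇒ step 2: CCBAC ⇒ B·B·C·CBA·B
    A ↦ CBA
    B ↦ C
    C ↦ B

A->CBA, B->C, C->B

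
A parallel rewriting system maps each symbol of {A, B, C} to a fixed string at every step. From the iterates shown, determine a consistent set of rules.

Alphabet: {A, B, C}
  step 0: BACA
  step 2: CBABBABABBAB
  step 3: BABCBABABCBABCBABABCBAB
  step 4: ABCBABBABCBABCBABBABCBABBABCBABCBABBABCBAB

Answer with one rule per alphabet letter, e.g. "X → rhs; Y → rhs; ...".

A->CB, B->AB, C->B

  step 3 ⇒ step 4: BABCBABABCBABCBABABCBAB ⇒ AB·CB·AB·B·AB·CB·AB·CB·AB·B·AB·CB·AB·B·AB·CB·AB·CB·AB·B·AB·CB·AB
    A ↦ CB
    B ↦ AB
    C ↦ B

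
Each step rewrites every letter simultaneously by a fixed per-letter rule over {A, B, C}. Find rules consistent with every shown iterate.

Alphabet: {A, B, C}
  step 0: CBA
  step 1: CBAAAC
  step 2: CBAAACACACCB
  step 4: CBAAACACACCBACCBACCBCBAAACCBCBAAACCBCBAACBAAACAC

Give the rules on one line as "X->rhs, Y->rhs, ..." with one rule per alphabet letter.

A->AC, B->AA, C->CB

  step 1 ⇒ step 2: CBAAAC ⇒ CB·AA·AC·AC·AC·CB
    A ↦ AC
    B ↦ AA
    C ↦ CB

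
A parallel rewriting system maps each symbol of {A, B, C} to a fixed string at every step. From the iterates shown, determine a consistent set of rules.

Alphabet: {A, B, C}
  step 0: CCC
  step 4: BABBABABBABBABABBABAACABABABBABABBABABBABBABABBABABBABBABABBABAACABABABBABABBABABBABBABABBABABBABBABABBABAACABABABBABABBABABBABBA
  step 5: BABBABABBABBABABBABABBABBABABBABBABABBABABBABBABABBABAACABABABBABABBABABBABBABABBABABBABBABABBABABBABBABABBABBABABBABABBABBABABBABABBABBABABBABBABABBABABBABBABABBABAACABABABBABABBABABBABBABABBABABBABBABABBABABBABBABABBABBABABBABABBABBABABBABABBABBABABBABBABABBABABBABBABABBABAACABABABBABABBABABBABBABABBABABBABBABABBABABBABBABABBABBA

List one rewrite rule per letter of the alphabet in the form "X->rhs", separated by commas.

  step 4 ⇒ step 5: BABBABABBABBABABBABAACABABABBABABBABABBABBABABBABABBABBABABBABAACABABABBABABBABABBABBABABBABABBABBABABBABAACABABABBABABBABABBABBA ⇒ BAB·BA·BAB·BAB·BA·BAB·BA·BAB·BAB·BA·BAB·BAB·BA·BAB·BA·BAB·BAB·BA·BAB·BA·BA·ACA·BA·BAB·BA·BAB·BA·BAB·BAB·BA·BAB·BA·BAB·BAB·BA·BAB·BA·BAB·BAB·BA·BAB·BAB·BA·BAB·BA·BAB·BAB·BA·BAB·BA·BAB·BAB·BA·BAB·BAB·BA·BAB·BA·BAB·BAB·BA·BAB·BA·BA·ACA·BA·BAB·BA·BAB·BA·BAB·BAB·BA·BAB·BA·BAB·BAB·BA·BAB·BA·BAB·BAB·BA·BAB·BAB·BA·BAB·BA·BAB·BAB·BA·BAB·BA·BAB·BAB·BA·BAB·BAB·BA·BAB·BA·BAB·BAB·BA·BAB·BA·BA·ACA·BA·BAB·BA·BAB·BA·BAB·BAB·BA·BAB·BA·BAB·BAB·BA·BAB·BA·BAB·BAB·BA·BAB·BAB·BA
    A ↦ BA
    B ↦ BAB
    C ↦ ACA

A->BA, B->BAB, C->ACA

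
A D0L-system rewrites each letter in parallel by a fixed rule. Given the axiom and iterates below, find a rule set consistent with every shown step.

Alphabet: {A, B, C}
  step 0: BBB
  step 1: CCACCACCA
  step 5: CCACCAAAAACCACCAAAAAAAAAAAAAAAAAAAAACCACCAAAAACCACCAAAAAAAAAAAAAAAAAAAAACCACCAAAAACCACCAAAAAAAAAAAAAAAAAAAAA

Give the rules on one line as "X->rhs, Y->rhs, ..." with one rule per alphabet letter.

  step 0 ⇒ step 1: BBB ⇒ CCA·CCA·CCA
    B ↦ CCA
    A ↦ AA  (constrained at step 1)
    C ↦ B  (constrained at step 1)

A->AA, B->CCA, C->B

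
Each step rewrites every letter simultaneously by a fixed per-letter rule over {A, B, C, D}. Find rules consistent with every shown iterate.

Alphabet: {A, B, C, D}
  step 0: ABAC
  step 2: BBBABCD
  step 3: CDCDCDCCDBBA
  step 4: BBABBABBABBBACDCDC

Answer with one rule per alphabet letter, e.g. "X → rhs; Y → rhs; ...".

  step 3 ⇒ step 4: CDCDCDCCDBBA ⇒ B·BA·B·BA·B·BA·B·B·BA·CD·CD·C
    A ↦ C
    B ↦ CD
    C ↦ B
    D ↦ BA

A->C, B->CD, C->B, D->BA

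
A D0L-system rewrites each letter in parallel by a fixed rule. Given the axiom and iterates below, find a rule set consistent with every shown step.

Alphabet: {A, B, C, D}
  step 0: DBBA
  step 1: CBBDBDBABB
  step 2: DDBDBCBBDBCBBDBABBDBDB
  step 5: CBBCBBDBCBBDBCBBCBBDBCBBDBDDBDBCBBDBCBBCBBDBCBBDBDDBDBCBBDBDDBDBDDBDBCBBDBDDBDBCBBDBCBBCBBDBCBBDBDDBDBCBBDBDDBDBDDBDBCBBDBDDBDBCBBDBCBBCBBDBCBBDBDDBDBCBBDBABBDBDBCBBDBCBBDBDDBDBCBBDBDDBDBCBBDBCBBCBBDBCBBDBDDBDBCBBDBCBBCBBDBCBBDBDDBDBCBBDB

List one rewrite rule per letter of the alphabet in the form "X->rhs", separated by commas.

A->ABB, B->DB, C->D, D->CBB

  step 1 ⇒ step 2: CBBDBDBABB ⇒ D·DB·DB·CBB·DB·CBB·DB·ABB·DB·DB
    A ↦ ABB
    B ↦ DB
    C ↦ D
    D ↦ CBB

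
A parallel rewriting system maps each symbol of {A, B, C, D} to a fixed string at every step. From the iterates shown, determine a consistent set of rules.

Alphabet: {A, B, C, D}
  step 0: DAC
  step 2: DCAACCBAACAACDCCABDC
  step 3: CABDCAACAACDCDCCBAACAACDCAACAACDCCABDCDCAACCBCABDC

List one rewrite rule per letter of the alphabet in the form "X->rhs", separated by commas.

  step 2 ⇒ step 3: DCAACCBAACAACDCCABDC ⇒ CAB·DC·AAC·AAC·DC·DC·CB·AAC·AAC·DC·AAC·AAC·DC·CAB·DC·DC·AAC·CB·CAB·DC
    A ↦ AAC
    B ↦ CB
    C ↦ DC
    D ↦ CAB

A->AAC, B->CB, C->DC, D->CAB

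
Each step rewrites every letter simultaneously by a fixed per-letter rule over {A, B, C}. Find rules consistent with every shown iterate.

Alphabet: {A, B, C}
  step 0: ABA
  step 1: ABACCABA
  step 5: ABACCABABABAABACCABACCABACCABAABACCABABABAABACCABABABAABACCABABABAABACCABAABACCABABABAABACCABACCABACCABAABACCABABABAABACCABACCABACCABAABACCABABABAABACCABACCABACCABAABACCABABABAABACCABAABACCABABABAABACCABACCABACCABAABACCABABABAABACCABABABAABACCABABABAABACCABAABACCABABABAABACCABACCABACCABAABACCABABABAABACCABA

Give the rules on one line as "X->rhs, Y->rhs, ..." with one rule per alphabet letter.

  step 0 ⇒ step 1: ABA ⇒ ABA·CC·ABA
    A ↦ ABA
    B ↦ CC
    C ↦ BA  (constrained at step 1)

A->ABA, B->CC, C->BA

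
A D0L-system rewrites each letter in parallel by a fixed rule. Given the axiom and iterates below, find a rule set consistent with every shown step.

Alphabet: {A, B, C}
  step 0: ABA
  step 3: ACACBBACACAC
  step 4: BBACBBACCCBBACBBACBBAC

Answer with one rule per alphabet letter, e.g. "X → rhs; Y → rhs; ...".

A->BB, B->C, C->AC

  step 3 ⇒ step 4: ACACBBACACAC ⇒ BB·AC·BB·AC·C·C·BB·AC·BB·AC·BB·AC
    A ↦ BB
    B ↦ C
    C ↦ AC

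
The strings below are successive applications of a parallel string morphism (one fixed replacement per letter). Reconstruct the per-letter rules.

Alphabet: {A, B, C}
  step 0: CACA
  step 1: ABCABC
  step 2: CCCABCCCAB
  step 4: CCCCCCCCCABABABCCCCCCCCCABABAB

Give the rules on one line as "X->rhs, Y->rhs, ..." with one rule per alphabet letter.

  step 1 ⇒ step 2: ABCABC ⇒ C·CC·AB·C·CC·AB
    A ↦ C
    B ↦ CC
    C ↦ AB

A->C, B->CC, C->AB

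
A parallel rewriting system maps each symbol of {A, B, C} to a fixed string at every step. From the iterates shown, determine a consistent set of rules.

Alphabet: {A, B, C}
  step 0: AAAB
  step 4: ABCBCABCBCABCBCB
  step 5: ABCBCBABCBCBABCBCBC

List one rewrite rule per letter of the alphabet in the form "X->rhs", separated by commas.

  step 4 ⇒ step 5: ABCBCABCBCABCBCB ⇒ AB·C·B·C·B·AB·C·B·C·B·AB·C·B·C·B·C
    A ↦ AB
    B ↦ C
    C ↦ B

A->AB, B->C, C->B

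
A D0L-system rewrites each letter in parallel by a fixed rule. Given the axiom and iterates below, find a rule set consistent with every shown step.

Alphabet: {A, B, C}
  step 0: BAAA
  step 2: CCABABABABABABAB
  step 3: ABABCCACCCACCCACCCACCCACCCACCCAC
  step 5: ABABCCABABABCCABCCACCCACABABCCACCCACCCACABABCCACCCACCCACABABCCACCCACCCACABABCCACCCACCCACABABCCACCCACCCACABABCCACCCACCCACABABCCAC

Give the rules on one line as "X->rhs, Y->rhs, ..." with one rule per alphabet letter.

A->CC, B->AC, C->AB

  step 2 ⇒ step 3: CCABABABABABABAB ⇒ AB·AB·CC·AC·CC·AC·CC·AC·CC·AC·CC·AC·CC·AC·CC·AC
    A ↦ CC
    B ↦ AC
    C ↦ AB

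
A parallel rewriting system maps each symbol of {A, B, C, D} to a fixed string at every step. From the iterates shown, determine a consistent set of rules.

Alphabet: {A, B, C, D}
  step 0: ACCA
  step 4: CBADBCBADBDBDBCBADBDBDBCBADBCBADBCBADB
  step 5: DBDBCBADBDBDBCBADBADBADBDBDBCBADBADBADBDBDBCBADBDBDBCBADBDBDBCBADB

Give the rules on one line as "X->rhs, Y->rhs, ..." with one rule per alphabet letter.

A->CB, B->DB, C->DB, D->A

  step 4 ⇒ step 5: CBADBCBADBDBDBCBADBDBDBCBADBCBADBCBADB ⇒ DB·DB·CB·A·DB·DB·DB·CB·A·DB·A·DB·A·DB·DB·DB·CB·A·DB·A·DB·A·DB·DB·DB·CB·A·DB·DB·DB·CB·A·DB·DB·DB·CB·A·DB
    A ↦ CB
    B ↦ DB
    C ↦ DB
    D ↦ A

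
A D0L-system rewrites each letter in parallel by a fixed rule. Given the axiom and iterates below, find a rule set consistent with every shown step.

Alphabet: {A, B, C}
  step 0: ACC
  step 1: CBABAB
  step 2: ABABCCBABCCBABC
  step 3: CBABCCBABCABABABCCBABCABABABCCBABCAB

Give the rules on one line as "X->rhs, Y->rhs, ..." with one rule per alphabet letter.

  step 2 ⇒ step 3: ABABCCBABCCBABC ⇒ CB·ABC·CB·ABC·AB·AB·ABC·CB·ABC·AB·AB·ABC·CB·ABC·AB
    A ↦ CB
    B ↦ ABC
    C ↦ AB

A->CB, B->ABC, C->AB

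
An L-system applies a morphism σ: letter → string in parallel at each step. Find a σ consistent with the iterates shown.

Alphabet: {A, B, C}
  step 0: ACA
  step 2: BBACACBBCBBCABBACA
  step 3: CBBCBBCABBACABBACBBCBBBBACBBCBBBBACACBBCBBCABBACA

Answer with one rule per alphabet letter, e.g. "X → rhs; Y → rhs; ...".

A->CA, B->CBB, C->BBA

  step 2 ⇒ step 3: BBACACBBCBBCABBACA ⇒ CBB·CBB·CA·BBA·CA·BBA·CBB·CBB·BBA·CBB·CBB·BBA·CA·CBB·CBB·CA·BBA·CA
    A ↦ CA
    B ↦ CBB
    C ↦ BBA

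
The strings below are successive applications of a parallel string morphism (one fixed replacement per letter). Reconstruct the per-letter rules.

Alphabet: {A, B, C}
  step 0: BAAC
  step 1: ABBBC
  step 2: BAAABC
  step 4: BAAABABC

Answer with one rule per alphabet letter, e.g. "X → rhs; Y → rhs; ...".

  step 1 ⇒ step 2: ABBBC ⇒ B·A·A·A·BC
    A ↦ B
    B ↦ A
    C ↦ BC

A->B, B->A, C->BC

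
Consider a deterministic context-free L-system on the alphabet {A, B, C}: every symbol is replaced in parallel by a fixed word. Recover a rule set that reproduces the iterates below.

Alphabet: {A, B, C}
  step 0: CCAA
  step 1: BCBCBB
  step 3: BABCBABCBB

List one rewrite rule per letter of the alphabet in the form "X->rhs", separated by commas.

  step 0 ⇒ step 1: CCAA ⇒ BC·BC·B·B
    A ↦ B
    C ↦ BC
    B ↦ A  (constrained at step 1)

A->B, B->A, C->BC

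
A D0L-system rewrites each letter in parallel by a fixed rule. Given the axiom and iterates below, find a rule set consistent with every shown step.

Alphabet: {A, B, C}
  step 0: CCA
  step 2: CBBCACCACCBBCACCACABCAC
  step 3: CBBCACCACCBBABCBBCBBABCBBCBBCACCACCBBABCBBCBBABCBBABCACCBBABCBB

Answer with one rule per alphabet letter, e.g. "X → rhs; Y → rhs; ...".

  step 2 ⇒ step 3: CBBCACCACCBBCACCACABCAC ⇒ CBB·CAC·CAC·CBB·AB·CBB·CBB·AB·CBB·CBB·CAC·CAC·CBB·AB·CBB·CBB·AB·CBB·AB·CAC·CBB·AB·CBB
    A ↦ AB
    B ↦ CAC
    C ↦ CBB

A->AB, B->CAC, C->CBB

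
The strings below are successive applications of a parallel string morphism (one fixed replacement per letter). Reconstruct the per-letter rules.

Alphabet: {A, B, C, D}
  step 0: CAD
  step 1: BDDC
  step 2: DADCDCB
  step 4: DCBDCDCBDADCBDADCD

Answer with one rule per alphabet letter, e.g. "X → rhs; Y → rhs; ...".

  step 1 ⇒ step 2: BDDC ⇒ DA·DC·DC·B
    B ↦ DA
    C ↦ B
    D ↦ DC
  step 0 ⇒ step 1: CAD ⇒ B·D·DC
    A ↦ D

A->D, B->DA, C->B, D->DC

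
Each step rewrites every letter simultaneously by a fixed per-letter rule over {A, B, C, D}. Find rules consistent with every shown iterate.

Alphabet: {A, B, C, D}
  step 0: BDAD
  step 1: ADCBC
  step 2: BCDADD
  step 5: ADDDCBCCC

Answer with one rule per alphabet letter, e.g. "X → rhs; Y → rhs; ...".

  step 1 ⇒ step 2: ADCBC ⇒ B·C·D·AD·D
    A ↦ B
    B ↦ AD
    C ↦ D
    D ↦ C

A->B, B->AD, C->D, D->C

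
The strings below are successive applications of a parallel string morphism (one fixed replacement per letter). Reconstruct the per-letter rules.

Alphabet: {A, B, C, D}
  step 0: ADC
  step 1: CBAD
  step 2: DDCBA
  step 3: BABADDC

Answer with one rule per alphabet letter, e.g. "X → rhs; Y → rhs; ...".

  step 2 ⇒ step 3: DDCBA ⇒ BA·BA·D·D·C
    A ↦ C
    B ↦ D
    C ↦ D
    D ↦ BA

A->C, B->D, C->D, D->BA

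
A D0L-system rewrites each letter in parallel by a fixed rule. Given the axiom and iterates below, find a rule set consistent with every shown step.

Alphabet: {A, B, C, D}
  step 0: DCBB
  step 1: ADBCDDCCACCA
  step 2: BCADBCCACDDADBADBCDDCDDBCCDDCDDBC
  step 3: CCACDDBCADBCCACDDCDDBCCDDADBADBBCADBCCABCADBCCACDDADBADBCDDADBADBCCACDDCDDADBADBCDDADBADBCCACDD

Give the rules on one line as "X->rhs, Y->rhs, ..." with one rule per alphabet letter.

  step 2 ⇒ step 3: BCADBCCACDDADBADBCDDCDDBCCDDCDDBC ⇒ CCA·CDD·BC·ADB·CCA·CDD·CDD·BC·CDD·ADB·ADB·BC·ADB·CCA·BC·ADB·CCA·CDD·ADB·ADB·CDD·ADB·ADB·CCA·CDD·CDD·ADB·ADB·CDD·ADB·ADB·CCA·CDD
    A ↦ BC
    B ↦ CCA
    C ↦ CDD
    D ↦ ADB

A->BC, B->CCA, C->CDD, D->ADB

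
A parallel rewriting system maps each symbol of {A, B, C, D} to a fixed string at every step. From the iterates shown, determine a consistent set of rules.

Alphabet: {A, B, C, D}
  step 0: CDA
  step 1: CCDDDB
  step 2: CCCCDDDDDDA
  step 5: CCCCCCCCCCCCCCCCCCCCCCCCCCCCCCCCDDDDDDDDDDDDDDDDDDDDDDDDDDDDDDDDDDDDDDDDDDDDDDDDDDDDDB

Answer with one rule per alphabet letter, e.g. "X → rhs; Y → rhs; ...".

A->DB, B->A, C->CC, D->DD

  step 1 ⇒ step 2: CCDDDB ⇒ CC·CC·DD·DD·DD·A
    B ↦ A
    C ↦ CC
    D ↦ DD
  step 0 ⇒ step 1: CDA ⇒ CC·DD·DB
    A ↦ DB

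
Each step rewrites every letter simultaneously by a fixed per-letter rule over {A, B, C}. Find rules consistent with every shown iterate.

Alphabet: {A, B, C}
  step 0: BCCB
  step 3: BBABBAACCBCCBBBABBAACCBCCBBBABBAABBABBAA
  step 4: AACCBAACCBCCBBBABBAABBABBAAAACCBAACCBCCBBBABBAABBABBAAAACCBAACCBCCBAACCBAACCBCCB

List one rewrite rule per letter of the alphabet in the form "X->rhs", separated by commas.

A->CCB, B->A, C->BBA

  step 3 ⇒ step 4: BBABBAACCBCCBBBABBAACCBCCBBBABBAABBABBAA ⇒ A·A·CCB·A·A·CCB·CCB·BBA·BBA·A·BBA·BBA·A·A·A·CCB·A·A·CCB·CCB·BBA·BBA·A·BBA·BBA·A·A·A·CCB·A·A·CCB·CCB·A·A·CCB·A·A·CCB·CCB
    A ↦ CCB
    B ↦ A
    C ↦ BBA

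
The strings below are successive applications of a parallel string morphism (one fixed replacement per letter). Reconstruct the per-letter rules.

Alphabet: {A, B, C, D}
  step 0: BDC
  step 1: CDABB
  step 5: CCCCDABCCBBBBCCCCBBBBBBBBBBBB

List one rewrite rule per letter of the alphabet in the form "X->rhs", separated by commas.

A->BC, B->C, C->BB, D->DA

  step 0 ⇒ step 1: BDC ⇒ C·DA·BB
    B ↦ C
    C ↦ BB
    D ↦ DA
    A ↦ BC  (constrained at step 1)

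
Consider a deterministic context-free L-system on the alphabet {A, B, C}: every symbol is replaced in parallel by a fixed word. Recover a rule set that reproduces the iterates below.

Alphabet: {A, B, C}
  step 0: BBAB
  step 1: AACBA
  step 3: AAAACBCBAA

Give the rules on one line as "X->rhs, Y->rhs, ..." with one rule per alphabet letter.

A->CB, B->A, C->A

  step 0 ⇒ step 1: BBAB ⇒ A·A·CB·A
    A ↦ CB
    B ↦ A
    C ↦ A  (constrained at step 1)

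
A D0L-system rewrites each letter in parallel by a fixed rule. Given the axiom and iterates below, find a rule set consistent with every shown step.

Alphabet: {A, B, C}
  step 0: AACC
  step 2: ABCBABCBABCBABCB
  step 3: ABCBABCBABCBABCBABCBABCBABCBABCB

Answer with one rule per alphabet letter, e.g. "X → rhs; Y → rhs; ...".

A->AB, B->CB, C->AB

  step 2 ⇒ step 3: ABCBABCBABCBABCB ⇒ AB·CB·AB·CB·AB·CB·AB·CB·AB·CB·AB·CB·AB·CB·AB·CB
    A ↦ AB
    B ↦ CB
    C ↦ AB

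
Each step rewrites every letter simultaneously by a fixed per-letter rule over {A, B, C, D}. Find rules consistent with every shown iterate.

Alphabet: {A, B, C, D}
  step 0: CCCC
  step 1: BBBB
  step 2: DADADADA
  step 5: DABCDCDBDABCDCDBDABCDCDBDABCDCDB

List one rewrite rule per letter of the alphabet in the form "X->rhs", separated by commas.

  step 1 ⇒ step 2: BBBB ⇒ DA·DA·DA·DA
    B ↦ DA
    A ↦ B  (constrained at step 2)
  step 0 ⇒ step 1: CCCC ⇒ B·B·B·B
    C ↦ B
    D ↦ CD  (constrained at step 2)

A->B, B->DA, C->B, D->CD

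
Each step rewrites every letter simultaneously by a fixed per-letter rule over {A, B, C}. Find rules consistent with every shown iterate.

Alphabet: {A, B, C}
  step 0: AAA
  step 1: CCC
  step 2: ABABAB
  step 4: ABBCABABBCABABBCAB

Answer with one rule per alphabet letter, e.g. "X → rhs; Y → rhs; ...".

A->C, B->BC, C->AB

  step 1 ⇒ step 2: CCC ⇒ AB·AB·AB
    C ↦ AB
  step 0 ⇒ step 1: AAA ⇒ C·C·C
    A ↦ C
    B ↦ BC  (constrained at step 2)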